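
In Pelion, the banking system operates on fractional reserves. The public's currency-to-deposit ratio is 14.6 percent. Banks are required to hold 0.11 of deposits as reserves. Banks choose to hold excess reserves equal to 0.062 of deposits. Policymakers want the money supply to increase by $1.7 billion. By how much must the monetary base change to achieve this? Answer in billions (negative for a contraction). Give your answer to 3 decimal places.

The money multiplier is m = (1 + c) / (rr + e + c) = (1 + 0.146) / (0.11 + 0.062 + 0.146) ≈ 3.60377.
ΔMB = ΔM / m = (+1.7) / 3.60377 ≈ 0.4717 billion.

$0.472 billion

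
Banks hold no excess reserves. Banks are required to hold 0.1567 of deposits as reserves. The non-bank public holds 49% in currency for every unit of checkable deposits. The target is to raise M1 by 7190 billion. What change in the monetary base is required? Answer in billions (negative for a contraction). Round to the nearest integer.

3121 billion

The money multiplier is m = (1 + c) / (rr + c) = (1 + 0.49) / (0.1567 + 0.49) ≈ 2.30400.
ΔMB = ΔM / m = (+7190) / 2.30400 ≈ 3120.6597 billion.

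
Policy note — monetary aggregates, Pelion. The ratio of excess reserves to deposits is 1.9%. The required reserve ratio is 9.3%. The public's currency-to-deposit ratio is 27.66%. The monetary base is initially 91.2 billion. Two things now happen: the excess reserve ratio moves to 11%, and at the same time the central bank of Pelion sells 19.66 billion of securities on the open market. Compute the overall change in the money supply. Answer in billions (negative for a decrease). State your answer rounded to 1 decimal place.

-109.2 billion

Before: m₁ = (1 + 0.2766) / (0.093 + 0.019 + 0.2766) ≈ 3.2851, MB₁ = 91.2, so M₁ = 3.2851 × 91.2 ≈ 299.6011 billion.
After: m₂ = (1 + 0.2766) / (0.093 + 0.11 + 0.2766) ≈ 2.6618, MB₂ = 91.2 − 19.66 = 71.54, so M₂ = 2.6618 × 71.54 ≈ 190.4252 billion.
ΔM = M₂ − M₁ = 190.4252 − 299.6011 = -109.1759 billion.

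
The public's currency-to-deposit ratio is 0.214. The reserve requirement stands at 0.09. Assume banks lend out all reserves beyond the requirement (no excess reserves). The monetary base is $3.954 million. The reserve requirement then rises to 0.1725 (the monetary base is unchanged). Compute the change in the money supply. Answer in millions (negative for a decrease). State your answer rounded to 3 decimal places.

-3.370 million

Initially m₁ = (1 + 0.214) / (0.09 + 0.214) ≈ 3.99342, so M₁ = 3.99342 × 3.954 ≈ 15.79 million.
After the change m₂ = (1 + 0.214) / (0.1725 + 0.214) ≈ 3.14101, so M₂ = 3.14101 × 3.954 ≈ 12.4196 million.
ΔM = M₂ − M₁ = 12.4196 − 15.79 = -3.3704 million.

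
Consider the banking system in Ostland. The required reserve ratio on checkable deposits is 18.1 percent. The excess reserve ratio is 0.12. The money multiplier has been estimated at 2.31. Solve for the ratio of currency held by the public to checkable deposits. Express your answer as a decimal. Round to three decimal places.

Using m = 2.31. From m = (1 + c)/(c + rr + e), rearranging gives 1 + c = m·(c + rr + e), so c·(1 − m) = m·(rr + e) − 1.
Hence c = [m·(rr + e) − 1]/(1 − m) = [2.31 × (0.181 + 0.12) − 1] / (1 − 2.31) ≈ 0.232588.

0.233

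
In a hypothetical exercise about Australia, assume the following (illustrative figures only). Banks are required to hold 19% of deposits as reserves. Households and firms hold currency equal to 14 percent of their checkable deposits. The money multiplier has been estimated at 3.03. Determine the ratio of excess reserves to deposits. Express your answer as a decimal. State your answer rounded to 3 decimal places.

0.046

Using m = 3.03. Since m = (1 + c)/(c + rr + e), the denominator satisfies c + rr + e = (1 + c)/m = (1 + 0.14) / 3.03 ≈ 0.376238.
With c = 0.14 and rr = 0.19, the ratio of excess reserves to deposits is 0.376238 − 0.14 − 0.19 = 0.046238.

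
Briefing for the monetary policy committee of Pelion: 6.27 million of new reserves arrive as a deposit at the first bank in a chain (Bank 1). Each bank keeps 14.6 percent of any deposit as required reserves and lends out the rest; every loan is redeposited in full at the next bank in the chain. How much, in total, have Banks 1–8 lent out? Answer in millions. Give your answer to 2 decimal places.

26.30 million

Bank i lends (1 − rr)^i of the original deposit: Bank 1 lends 6.27·0.8540 ≈ 5.3546, Bank 2 lends 6.27·0.8540² ≈ 4.5728, and so on.
Summing a geometric series: total = 6.27·[0.8540·(1 − 0.8540^8) / (1 − 0.8540)] ≈ 26.2991 million.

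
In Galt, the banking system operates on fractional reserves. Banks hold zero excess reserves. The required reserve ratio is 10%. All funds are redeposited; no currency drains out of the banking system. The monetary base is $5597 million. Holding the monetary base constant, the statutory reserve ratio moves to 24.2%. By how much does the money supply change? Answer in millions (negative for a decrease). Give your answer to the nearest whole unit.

-32842 million

Initially m₁ = 1 / (0.1) = 10, so M₁ = 10 × 5597 = 55970 million.
After the change m₂ = 1 / (0.242) ≈ 4.13223, so M₂ = 4.13223 × 5597 ≈ 23128.0913 million.
ΔM = M₂ − M₁ = 23128.0913 − 55970 = -32841.9087 million.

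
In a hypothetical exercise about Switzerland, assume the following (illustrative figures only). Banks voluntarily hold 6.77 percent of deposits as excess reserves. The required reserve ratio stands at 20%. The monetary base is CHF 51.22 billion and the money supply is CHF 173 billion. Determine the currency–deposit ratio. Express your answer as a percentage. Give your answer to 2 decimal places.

Using m = M/MB = 173/51.22 ≈ 3.377587. From m = (1 + c)/(c + rr + e), rearranging gives 1 + c = m·(c + rr + e), so c·(1 − m) = m·(rr + e) − 1.
Hence c = [m·(rr + e) − 1]/(1 − m) = [3.377587 × (0.2 + 0.0677) − 1] / (1 − 3.377587) ≈ 0.040301.

4.03%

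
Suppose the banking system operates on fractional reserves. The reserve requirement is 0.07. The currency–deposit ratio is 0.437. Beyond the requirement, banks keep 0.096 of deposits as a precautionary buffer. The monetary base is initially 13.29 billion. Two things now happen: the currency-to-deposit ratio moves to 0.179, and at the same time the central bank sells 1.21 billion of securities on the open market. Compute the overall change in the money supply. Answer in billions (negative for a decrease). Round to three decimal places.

9.611 billion

Before: m₁ = (1 + 0.437) / (0.07 + 0.096 + 0.437) ≈ 2.383085, MB₁ = 13.29, so M₁ = 2.383085 × 13.29 ≈ 31.6712 billion.
After: m₂ = (1 + 0.179) / (0.07 + 0.096 + 0.179) ≈ 3.417391, MB₂ = 13.29 − 1.21 = 12.08, so M₂ = 3.417391 × 12.08 ≈ 41.2821 billion.
ΔM = M₂ − M₁ = 41.2821 − 31.6712 = 9.6109 billion.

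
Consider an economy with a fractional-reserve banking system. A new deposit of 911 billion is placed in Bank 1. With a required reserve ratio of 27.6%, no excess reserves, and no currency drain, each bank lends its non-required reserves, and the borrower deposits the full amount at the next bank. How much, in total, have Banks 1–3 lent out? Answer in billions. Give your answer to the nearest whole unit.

Bank i lends (1 − rr)^i of the original deposit: Bank 1 lends 911·0.7240 = 659.5640, Bank 2 lends 911·0.7240² ≈ 477.5243, and so on.
Summing a geometric series: total = 911·[0.7240·(1 − 0.7240^3) / (1 − 0.7240)] ≈ 1482.8160 billion.

1483 billion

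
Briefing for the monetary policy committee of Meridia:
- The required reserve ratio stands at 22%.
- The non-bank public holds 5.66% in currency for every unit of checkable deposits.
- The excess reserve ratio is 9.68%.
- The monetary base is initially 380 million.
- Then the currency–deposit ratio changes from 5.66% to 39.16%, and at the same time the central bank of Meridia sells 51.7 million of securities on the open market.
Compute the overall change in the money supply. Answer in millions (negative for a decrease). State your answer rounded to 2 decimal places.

Before: m₁ = (1 + 0.0566) / (0.22 + 0.0968 + 0.0566) ≈ 2.829673, MB₁ = 380, so M₁ = 2.829673 × 380 ≈ 1075.2757 million.
After: m₂ = (1 + 0.3916) / (0.22 + 0.0968 + 0.3916) ≈ 1.964427, MB₂ = 380 − 51.7 = 328.3, so M₂ = 1.964427 × 328.3 ≈ 644.9214 million.
ΔM = M₂ − M₁ = 644.9214 − 1075.2757 = -430.3543 million.

-430.35 million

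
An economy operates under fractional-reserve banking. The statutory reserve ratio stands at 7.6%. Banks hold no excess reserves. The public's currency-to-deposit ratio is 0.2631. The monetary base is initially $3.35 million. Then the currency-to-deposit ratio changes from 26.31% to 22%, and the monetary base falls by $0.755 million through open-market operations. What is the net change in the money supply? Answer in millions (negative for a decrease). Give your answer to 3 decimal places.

-1.783 million

Before: m₁ = (1 + 0.2631) / (0.076 + 0.2631) ≈ 3.72486, MB₁ = 3.35, so M₁ = 3.72486 × 3.35 ≈ 12.4783 million.
After: m₂ = (1 + 0.22) / (0.076 + 0.22) ≈ 4.12162, MB₂ = 3.35 − 0.755 = 2.595, so M₂ = 4.12162 × 2.595 ≈ 10.6956 million.
ΔM = M₂ − M₁ = 10.6956 − 12.4783 = -1.7827 million.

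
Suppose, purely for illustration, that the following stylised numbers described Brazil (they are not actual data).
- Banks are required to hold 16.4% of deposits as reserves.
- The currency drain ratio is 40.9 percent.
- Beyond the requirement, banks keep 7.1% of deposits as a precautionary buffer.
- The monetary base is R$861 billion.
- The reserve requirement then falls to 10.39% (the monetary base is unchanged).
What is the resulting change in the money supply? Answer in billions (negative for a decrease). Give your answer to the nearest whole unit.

Initially m₁ = (1 + 0.409) / (0.164 + 0.071 + 0.409) ≈ 2.1879, so M₁ = 2.1879 × 861 = 1883.7819 billion.
After the change m₂ = (1 + 0.409) / (0.1039 + 0.071 + 0.409) ≈ 2.4131, so M₂ = 2.4131 × 861 = 2077.6791 billion.
ΔM = M₂ − M₁ = 2077.6791 − 1883.7819 = 193.8972 billion.

R$194 billion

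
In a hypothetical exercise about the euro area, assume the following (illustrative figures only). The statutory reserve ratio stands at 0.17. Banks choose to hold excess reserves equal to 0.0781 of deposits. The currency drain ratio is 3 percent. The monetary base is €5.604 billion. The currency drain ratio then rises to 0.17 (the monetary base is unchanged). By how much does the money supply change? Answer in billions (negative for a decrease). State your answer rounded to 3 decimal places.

-5.073 billion

Initially m₁ = (1 + 0.03) / (0.17 + 0.0781 + 0.03) ≈ 3.70370, so M₁ = 3.70370 × 5.604 ≈ 20.7555 billion.
After the change m₂ = (1 + 0.17) / (0.17 + 0.0781 + 0.17) ≈ 2.79837, so M₂ = 2.79837 × 5.604 ≈ 15.6821 billion.
ΔM = M₂ − M₁ = 15.6821 − 20.7555 = -5.0734 billion.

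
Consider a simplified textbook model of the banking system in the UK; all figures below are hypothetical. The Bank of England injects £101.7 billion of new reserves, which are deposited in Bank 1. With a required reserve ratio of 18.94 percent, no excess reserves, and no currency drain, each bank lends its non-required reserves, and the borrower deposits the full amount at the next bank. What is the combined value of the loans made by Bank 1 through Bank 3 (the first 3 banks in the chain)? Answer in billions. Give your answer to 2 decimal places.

Bank i lends (1 − rr)^i of the original deposit: Bank 1 lends 101.7·0.8106 ≈ 82.4380, Bank 2 lends 101.7·0.8106² ≈ 66.8243, and so on.
Summing a geometric series: total = 101.7·[0.8106·(1 − 0.8106^3) / (1 − 0.8106)] ≈ 203.4300 billion.

£203.43 billion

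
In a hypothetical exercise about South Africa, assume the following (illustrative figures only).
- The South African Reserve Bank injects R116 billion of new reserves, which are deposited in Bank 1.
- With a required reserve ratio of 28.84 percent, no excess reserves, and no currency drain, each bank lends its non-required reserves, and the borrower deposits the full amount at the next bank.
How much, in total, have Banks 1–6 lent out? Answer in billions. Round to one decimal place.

Bank i lends (1 − rr)^i of the original deposit: Bank 1 lends 116·0.7116 = 82.5456, Bank 2 lends 116·0.7116² ≈ 58.7394, and so on.
Summing a geometric series: total = 116·[0.7116·(1 − 0.7116^6) / (1 − 0.7116)] ≈ 249.0558 billion.

R249.1 billion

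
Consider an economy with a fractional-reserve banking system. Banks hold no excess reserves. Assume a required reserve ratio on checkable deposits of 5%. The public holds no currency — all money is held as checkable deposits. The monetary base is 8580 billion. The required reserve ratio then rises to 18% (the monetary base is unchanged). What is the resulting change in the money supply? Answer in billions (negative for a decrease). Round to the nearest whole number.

-123933 billion

Initially m₁ = 1 / (0.05) = 20, so M₁ = 20 × 8580 = 171600 billion.
After the change m₂ = 1 / (0.18) ≈ 5.55556, so M₂ = 5.55556 × 8580 = 47666.7048 billion.
ΔM = M₂ − M₁ = 47666.7048 − 171600 = -123933.2952 billion.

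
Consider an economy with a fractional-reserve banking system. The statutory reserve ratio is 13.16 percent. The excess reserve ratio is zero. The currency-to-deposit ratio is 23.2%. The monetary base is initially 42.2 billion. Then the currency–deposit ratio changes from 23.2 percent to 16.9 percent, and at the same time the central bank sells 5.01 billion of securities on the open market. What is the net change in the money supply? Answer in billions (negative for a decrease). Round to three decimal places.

Before: m₁ = (1 + 0.232) / (0.1316 + 0.232) ≈ 3.388339, MB₁ = 42.2, so M₁ = 3.388339 × 42.2 ≈ 142.9879 billion.
After: m₂ = (1 + 0.169) / (0.1316 + 0.169) ≈ 3.888889, MB₂ = 42.2 − 5.01 = 37.19, so M₂ = 3.888889 × 37.19 ≈ 144.6278 billion.
ΔM = M₂ − M₁ = 144.6278 − 142.9879 = 1.6399 billion.

1.640 billion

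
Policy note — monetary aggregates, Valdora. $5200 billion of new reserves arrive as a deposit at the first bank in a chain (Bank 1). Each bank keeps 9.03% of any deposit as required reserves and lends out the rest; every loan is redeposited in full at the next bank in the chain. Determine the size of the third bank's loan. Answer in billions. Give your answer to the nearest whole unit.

Each bank lends a fraction (1 − rr) = 0.9097 of the deposit it receives, so Bank 3 receives 5200·0.9097^2 and lends 5200·0.9097^3 ≈ 3914.6950 billion.

$3915 billion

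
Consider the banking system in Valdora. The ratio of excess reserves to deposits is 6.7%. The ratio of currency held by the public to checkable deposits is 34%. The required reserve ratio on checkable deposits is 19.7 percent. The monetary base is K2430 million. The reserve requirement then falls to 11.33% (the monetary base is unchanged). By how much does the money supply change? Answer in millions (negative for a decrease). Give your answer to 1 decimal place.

K867.3 million

Initially m₁ = (1 + 0.34) / (0.197 + 0.067 + 0.34) ≈ 2.218543, so M₁ = 2.218543 × 2430 ≈ 5391.0595 million.
After the change m₂ = (1 + 0.34) / (0.1133 + 0.067 + 0.34) ≈ 2.575437, so M₂ = 2.575437 × 2430 ≈ 6258.3119 million.
ΔM = M₂ − M₁ = 6258.3119 − 5391.0595 = 867.2524 million.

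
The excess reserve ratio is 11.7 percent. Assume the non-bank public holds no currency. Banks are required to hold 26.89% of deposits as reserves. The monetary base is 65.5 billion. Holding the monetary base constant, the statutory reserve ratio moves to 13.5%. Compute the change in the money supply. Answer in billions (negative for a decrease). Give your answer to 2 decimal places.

90.19 billion

Initially m₁ = 1 / (0.2689 + 0.117) ≈ 2.59134, so M₁ = 2.59134 × 65.5 ≈ 169.7328 billion.
After the change m₂ = 1 / (0.135 + 0.117) ≈ 3.96825, so M₂ = 3.96825 × 65.5 ≈ 259.9204 billion.
ΔM = M₂ − M₁ = 259.9204 − 169.7328 = 90.1876 billion.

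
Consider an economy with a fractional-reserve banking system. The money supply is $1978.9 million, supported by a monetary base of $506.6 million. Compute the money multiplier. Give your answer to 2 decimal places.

The money multiplier is m = M / MB = 1978.9 / 506.6 ≈ 3.90624.

3.91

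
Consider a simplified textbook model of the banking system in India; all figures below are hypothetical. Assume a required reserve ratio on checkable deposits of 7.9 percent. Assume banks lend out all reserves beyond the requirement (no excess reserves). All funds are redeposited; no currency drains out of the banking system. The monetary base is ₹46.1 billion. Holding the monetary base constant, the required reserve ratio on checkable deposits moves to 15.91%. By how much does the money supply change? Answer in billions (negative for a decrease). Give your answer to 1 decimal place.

-293.8 billion

Initially m₁ = 1 / (0.079) ≈ 12.6582, so M₁ = 12.6582 × 46.1 ≈ 583.543 billion.
After the change m₂ = 1 / (0.1591) ≈ 6.2854, so M₂ = 6.2854 × 46.1 ≈ 289.7569 billion.
ΔM = M₂ − M₁ = 289.7569 − 583.543 = -293.7861 billion.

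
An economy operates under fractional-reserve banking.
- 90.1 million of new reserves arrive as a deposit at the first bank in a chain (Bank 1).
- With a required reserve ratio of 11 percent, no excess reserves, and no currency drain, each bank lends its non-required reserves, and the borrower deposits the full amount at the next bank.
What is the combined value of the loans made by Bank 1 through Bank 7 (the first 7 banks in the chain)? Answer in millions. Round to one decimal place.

Bank i lends (1 − rr)^i of the original deposit: Bank 1 lends 90.1·0.8900 = 80.1890, Bank 2 lends 90.1·0.8900² ≈ 71.3682, and so on.
Summing a geometric series: total = 90.1·[0.8900·(1 − 0.8900^7) / (1 − 0.8900)] ≈ 406.5485 million.

406.5 million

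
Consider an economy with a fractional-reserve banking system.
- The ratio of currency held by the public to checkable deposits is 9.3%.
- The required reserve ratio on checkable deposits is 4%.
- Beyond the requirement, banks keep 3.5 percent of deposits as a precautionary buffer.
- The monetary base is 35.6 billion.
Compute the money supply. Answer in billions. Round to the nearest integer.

The money multiplier is m = (1 + c) / (rr + e + c) = (1 + 0.093) / (0.04 + 0.035 + 0.093) ≈ 6.5060.
So M = m × MB = 6.5060 × 35.6 = 231.6136 billion.

232 billion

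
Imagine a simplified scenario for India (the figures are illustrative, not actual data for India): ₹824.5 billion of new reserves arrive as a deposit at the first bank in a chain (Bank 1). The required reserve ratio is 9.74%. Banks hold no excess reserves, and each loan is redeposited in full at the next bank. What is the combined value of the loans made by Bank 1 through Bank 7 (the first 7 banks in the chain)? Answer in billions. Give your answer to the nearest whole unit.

Bank i lends (1 − rr)^i of the original deposit: Bank 1 lends 824.5·0.9026 = 744.1937, Bank 2 lends 824.5·0.9026² ≈ 671.7092, and so on.
Summing a geometric series: total = 824.5·[0.9026·(1 − 0.9026^7) / (1 − 0.9026)] ≈ 3911.5756 billion.

₹3912 billion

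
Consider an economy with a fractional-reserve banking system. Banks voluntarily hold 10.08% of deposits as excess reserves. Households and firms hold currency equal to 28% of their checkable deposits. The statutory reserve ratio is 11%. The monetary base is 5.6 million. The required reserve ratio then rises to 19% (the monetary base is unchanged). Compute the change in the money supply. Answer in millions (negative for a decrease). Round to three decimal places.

Initially m₁ = (1 + 0.28) / (0.11 + 0.1008 + 0.28) ≈ 2.60799, so M₁ = 2.60799 × 5.6 ≈ 14.6047 million.
After the change m₂ = (1 + 0.28) / (0.19 + 0.1008 + 0.28) ≈ 2.24247, so M₂ = 2.24247 × 5.6 ≈ 12.5578 million.
ΔM = M₂ − M₁ = 12.5578 − 14.6047 = -2.0469 million.

-2.047 million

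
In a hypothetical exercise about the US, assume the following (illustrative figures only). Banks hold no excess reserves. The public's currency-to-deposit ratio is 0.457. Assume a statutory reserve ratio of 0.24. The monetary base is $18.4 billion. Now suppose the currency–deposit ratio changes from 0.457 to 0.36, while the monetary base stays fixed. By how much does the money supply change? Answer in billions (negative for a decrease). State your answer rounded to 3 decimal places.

Initially m₁ = (1 + 0.457) / (0.24 + 0.457) ≈ 2.090387, so M₁ = 2.090387 × 18.4 ≈ 38.4631 billion.
After the change m₂ = (1 + 0.36) / (0.24 + 0.36) ≈ 2.266667, so M₂ = 2.266667 × 18.4 ≈ 41.7067 billion.
ΔM = M₂ − M₁ = 41.7067 − 38.4631 = 3.2436 billion.

$3.244 billion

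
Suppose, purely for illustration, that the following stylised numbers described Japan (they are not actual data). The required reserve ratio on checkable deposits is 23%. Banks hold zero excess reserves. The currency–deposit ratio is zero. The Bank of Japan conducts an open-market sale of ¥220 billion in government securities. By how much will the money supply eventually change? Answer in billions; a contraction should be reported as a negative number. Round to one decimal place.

The simple money multiplier is m = 1/rr = 1/0.23 ≈ 4.34783.
An open-market sale reduces the monetary base by 220 billion, so ΔM = m × ΔMB = 4.34783 × (−220) = -956.5226 billion.

-956.5 billion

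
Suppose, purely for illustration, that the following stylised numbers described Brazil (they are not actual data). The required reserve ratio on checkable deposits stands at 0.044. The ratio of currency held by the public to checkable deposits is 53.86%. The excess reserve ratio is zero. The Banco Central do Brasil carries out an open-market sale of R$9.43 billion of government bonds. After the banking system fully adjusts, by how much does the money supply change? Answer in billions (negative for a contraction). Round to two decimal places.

-24.90 billion

The money multiplier is m = (1 + c) / (rr + c) = (1 + 0.5386) / (0.044 + 0.5386) ≈ 2.6409.
The sale removes 9.43 billion of base, so ΔM = m × ΔMB = 2.6409 × (−9.43) ≈ -24.9037 billion.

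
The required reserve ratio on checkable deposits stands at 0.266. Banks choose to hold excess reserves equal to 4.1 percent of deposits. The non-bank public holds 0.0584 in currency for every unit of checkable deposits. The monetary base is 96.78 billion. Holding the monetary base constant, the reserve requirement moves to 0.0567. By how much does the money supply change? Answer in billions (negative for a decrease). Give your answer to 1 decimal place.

375.9 billion

Initially m₁ = (1 + 0.0584) / (0.266 + 0.041 + 0.0584) ≈ 2.8966, so M₁ = 2.8966 × 96.78 ≈ 280.3329 billion.
After the change m₂ = (1 + 0.0584) / (0.0567 + 0.041 + 0.0584) ≈ 6.7803, so M₂ = 6.7803 × 96.78 ≈ 656.1974 billion.
ΔM = M₂ − M₁ = 656.1974 − 280.3329 = 375.8645 billion.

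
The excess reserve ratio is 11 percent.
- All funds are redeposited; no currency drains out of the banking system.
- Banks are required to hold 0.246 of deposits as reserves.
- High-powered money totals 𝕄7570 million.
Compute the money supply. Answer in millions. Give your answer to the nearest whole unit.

𝕄21264 million

The money multiplier is m = 1 / (rr + e) = 1 / (0.246 + 0.11) ≈ 2.80899.
So M = m × MB = 2.80899 × 7570 = 21264.0543 million.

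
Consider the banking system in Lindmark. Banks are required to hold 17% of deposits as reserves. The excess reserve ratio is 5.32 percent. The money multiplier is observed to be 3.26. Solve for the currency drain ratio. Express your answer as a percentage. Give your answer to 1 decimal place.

Using m = 3.26. From m = (1 + c)/(c + rr + e), rearranging gives 1 + c = m·(c + rr + e), so c·(1 − m) = m·(rr + e) − 1.
Hence c = [m·(rr + e) − 1]/(1 − m) = [3.26 × (0.17 + 0.0532) − 1] / (1 − 3.26) ≈ 0.120517.

12.1%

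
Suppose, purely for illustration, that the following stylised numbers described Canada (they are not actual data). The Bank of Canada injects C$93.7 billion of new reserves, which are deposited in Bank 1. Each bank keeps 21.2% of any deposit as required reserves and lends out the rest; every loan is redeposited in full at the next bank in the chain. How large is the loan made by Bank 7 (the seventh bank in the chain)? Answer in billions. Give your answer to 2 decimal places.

Each bank lends a fraction (1 − rr) = 0.7880 of the deposit it receives, so Bank 7 receives 93.7·0.7880^6 and lends 93.7·0.7880^7 ≈ 17.6776 billion.

C$17.68 billion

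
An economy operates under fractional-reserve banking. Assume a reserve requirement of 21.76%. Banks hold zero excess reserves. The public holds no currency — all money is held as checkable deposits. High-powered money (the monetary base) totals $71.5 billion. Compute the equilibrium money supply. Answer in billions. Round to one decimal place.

With no currency drain or excess reserves, the money multiplier is m = 1/rr = 1/0.2176 ≈ 4.5956.
Money supply M = m × MB = 4.5956 × 71.5 = 328.5854 billion.

$328.6 billion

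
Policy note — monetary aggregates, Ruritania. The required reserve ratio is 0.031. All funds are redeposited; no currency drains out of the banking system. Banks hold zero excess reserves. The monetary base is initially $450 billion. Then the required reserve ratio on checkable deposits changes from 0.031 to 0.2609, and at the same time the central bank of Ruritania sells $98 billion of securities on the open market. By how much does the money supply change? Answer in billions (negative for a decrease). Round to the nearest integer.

-13167 billion

Before: m₁ = 1 / (0.031) ≈ 32.2581, MB₁ = 450, so M₁ = 32.2581 × 450 = 14516.145 billion.
After: m₂ = 1 / (0.2609) ≈ 3.8329, MB₂ = 450 − 98 = 352, so M₂ = 3.8329 × 352 = 1349.1808 billion.
ΔM = M₂ − M₁ = 1349.1808 − 14516.145 = -13166.9642 billion.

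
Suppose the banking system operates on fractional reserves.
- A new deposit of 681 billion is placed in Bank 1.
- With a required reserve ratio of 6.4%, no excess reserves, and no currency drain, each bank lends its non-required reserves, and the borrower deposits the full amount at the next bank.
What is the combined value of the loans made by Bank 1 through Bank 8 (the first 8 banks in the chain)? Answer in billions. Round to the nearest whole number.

4092 billion

Bank i lends (1 − rr)^i of the original deposit: Bank 1 lends 681·0.9360 = 637.4160, Bank 2 lends 681·0.9360² ≈ 596.6214, and so on.
Summing a geometric series: total = 681·[0.9360·(1 − 0.9360^8) / (1 − 0.9360)] ≈ 4092.1699 billion.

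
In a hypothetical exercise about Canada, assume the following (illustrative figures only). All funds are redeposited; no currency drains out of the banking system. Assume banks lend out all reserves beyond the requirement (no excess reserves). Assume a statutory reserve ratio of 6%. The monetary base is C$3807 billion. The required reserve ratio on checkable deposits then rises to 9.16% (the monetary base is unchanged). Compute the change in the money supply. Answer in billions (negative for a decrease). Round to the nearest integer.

-21889 billion

Initially m₁ = 1 / (0.06) ≈ 16.66667, so M₁ = 16.66667 × 3807 ≈ 63450.0127 billion.
After the change m₂ = 1 / (0.0916) ≈ 10.91703, so M₂ = 10.91703 × 3807 ≈ 41561.1332 billion.
ΔM = M₂ − M₁ = 41561.1332 − 63450.0127 = -21888.8795 billion.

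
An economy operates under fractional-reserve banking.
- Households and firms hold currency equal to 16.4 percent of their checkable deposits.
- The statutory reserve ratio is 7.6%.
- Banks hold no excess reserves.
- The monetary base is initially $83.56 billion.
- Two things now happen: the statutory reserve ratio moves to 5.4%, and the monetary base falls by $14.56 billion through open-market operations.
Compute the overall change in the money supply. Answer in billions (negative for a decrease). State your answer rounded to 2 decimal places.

-36.84 billion

Before: m₁ = (1 + 0.164) / (0.076 + 0.164) = 4.85, MB₁ = 83.56, so M₁ = 4.85 × 83.56 = 405.266 billion.
After: m₂ = (1 + 0.164) / (0.054 + 0.164) ≈ 5.33945, MB₂ = 83.56 − 14.56 = 69, so M₂ = 5.33945 × 69 ≈ 368.4221 billion.
ΔM = M₂ − M₁ = 368.4221 − 405.266 = -36.8439 billion.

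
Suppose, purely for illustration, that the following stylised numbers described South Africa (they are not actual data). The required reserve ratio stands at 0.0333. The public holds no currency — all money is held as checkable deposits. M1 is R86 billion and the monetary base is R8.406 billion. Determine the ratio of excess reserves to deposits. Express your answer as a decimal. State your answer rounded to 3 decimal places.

Using m = M/MB = 86/8.406 ≈ 10.230788. Since m = (1 + c)/(c + rr + e), the denominator satisfies c + rr + e = (1 + c)/m = (1 + 0) / 10.230788 ≈ 0.097744.
With c = 0 and rr = 0.0333, the ratio of excess reserves to deposits is 0.097744 − 0 − 0.0333 = 0.064444.

0.064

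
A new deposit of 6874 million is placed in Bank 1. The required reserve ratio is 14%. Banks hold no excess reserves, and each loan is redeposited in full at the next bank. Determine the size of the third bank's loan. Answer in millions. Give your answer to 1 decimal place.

4372.2 million

Each bank lends a fraction (1 − rr) = 0.8600 of the deposit it receives, so Bank 3 receives 6874·0.8600^2 and lends 6874·0.8600^3 ≈ 4372.2489 million.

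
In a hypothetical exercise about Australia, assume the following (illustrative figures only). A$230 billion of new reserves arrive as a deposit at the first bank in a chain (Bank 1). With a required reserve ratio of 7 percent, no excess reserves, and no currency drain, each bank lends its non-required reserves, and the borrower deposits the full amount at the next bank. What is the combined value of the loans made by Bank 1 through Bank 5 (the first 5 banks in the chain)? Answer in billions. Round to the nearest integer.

Bank i lends (1 − rr)^i of the original deposit: Bank 1 lends 230·0.9300 = 213.9000, Bank 2 lends 230·0.9300² = 198.9270, and so on.
Summing a geometric series: total = 230·[0.9300·(1 − 0.9300^5) / (1 − 0.9300)] ≈ 929.8894 billion.

A$930 billion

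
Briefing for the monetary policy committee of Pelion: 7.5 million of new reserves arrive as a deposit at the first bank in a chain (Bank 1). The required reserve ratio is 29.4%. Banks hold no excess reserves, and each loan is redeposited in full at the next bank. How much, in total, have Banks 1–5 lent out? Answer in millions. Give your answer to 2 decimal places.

14.85 million

Bank i lends (1 − rr)^i of the original deposit: Bank 1 lends 7.5·0.7060 = 5.2950, Bank 2 lends 7.5·0.7060² ≈ 3.7383, and so on.
Summing a geometric series: total = 7.5·[0.7060·(1 − 0.7060^5) / (1 − 0.7060)] ≈ 14.8513 million.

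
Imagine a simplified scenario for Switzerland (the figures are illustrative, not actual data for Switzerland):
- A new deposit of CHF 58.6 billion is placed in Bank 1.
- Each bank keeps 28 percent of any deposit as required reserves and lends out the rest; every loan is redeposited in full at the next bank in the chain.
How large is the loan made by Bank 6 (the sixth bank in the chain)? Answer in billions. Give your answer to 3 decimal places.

Each bank lends a fraction (1 − rr) = 0.7200 of the deposit it receives, so Bank 6 receives 58.6·0.7200^5 and lends 58.6·0.7200^6 ≈ 8.1638 billion.

CHF 8.164 billion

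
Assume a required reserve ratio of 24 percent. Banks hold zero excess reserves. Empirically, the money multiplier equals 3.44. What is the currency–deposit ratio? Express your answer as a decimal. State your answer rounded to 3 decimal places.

Using m = 3.44. From m = (1 + c)/(c + rr + e), rearranging gives 1 + c = m·(c + rr + e), so c·(1 − m) = m·(rr + e) − 1.
Hence c = [m·(rr + e) − 1]/(1 − m) = [3.44 × (0.24 + 0) − 1] / (1 − 3.44) ≈ 0.071475.

0.071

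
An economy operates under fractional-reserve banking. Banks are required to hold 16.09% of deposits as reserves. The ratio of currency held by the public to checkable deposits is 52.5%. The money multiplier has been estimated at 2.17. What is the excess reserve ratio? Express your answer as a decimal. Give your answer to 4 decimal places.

Using m = 2.17. Since m = (1 + c)/(c + rr + e), the denominator satisfies c + rr + e = (1 + c)/m = (1 + 0.525) / 2.17 ≈ 0.702765.
With c = 0.525 and rr = 0.1609, the excess reserve ratio is 0.702765 − 0.525 − 0.1609 = 0.016865.

0.0169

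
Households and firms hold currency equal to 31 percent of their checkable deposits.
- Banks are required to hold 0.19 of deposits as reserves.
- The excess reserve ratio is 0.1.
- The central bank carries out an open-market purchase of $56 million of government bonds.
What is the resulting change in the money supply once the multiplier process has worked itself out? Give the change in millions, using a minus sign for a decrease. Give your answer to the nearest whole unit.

$122 million

The money multiplier is m = (1 + c) / (rr + e + c) = (1 + 0.31) / (0.19 + 0.1 + 0.31) ≈ 2.1833.
The purchase adds 56 million of base, so ΔM = m × ΔMB = 2.1833 × (+56) = 122.2648 million.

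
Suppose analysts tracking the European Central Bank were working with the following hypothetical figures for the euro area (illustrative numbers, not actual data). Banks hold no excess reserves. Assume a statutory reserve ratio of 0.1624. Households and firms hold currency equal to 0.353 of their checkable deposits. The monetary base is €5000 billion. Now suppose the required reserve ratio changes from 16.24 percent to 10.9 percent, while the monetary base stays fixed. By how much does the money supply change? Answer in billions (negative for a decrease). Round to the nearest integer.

€1517 billion

Initially m₁ = (1 + 0.353) / (0.1624 + 0.353) ≈ 2.62515, so M₁ = 2.62515 × 5000 = 13125.75 billion.
After the change m₂ = (1 + 0.353) / (0.109 + 0.353) ≈ 2.92857, so M₂ = 2.92857 × 5000 = 14642.85 billion.
ΔM = M₂ − M₁ = 14642.85 − 13125.75 = 1517.1 billion.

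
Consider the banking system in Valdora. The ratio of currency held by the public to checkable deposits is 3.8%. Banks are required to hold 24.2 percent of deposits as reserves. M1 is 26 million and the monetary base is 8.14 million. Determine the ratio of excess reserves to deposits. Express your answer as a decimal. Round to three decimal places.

Using m = M/MB = 26/8.14 ≈ 3.194103. Since m = (1 + c)/(c + rr + e), the denominator satisfies c + rr + e = (1 + c)/m = (1 + 0.038) / 3.194103 ≈ 0.324974.
With c = 0.038 and rr = 0.242, the ratio of excess reserves to deposits is 0.324974 − 0.038 − 0.242 = 0.044974.

0.045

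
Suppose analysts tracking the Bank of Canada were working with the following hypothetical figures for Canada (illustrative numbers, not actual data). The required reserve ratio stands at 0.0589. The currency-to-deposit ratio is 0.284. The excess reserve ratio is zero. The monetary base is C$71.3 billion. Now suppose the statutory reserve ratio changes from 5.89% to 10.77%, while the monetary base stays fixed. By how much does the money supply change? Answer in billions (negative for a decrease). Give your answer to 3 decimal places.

-33.262 billion

Initially m₁ = (1 + 0.284) / (0.0589 + 0.284) ≈ 3.744532, so M₁ = 3.744532 × 71.3 ≈ 266.9851 billion.
After the change m₂ = (1 + 0.284) / (0.1077 + 0.284) ≈ 3.278019, so M₂ = 3.278019 × 71.3 ≈ 233.7228 billion.
ΔM = M₂ − M₁ = 233.7228 − 266.9851 = -33.2623 billion.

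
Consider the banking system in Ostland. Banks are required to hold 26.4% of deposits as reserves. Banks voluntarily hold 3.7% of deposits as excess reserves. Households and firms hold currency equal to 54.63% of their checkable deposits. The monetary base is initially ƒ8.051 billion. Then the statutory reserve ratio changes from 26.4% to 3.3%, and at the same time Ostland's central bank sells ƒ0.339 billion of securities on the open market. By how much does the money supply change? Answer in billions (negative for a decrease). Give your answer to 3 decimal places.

Before: m₁ = (1 + 0.5463) / (0.264 + 0.037 + 0.5463) ≈ 1.82497, MB₁ = 8.051, so M₁ = 1.82497 × 8.051 ≈ 14.6928 billion.
After: m₂ = (1 + 0.5463) / (0.033 + 0.037 + 0.5463) ≈ 2.50901, MB₂ = 8.051 − 0.339 = 7.712, so M₂ = 2.50901 × 7.712 ≈ 19.3495 billion.
ΔM = M₂ − M₁ = 19.3495 − 14.6928 = 4.6567 billion.

ƒ4.657 billion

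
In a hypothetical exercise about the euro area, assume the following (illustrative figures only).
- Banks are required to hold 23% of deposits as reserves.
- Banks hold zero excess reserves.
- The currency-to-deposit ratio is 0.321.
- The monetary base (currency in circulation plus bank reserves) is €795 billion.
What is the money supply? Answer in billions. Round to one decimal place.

The money multiplier is m = (1 + c) / (rr + c) = (1 + 0.321) / (0.23 + 0.321) ≈ 2.39746.
So M = m × MB = 2.39746 × 795 = 1905.9807 billion.

€1906.0 billion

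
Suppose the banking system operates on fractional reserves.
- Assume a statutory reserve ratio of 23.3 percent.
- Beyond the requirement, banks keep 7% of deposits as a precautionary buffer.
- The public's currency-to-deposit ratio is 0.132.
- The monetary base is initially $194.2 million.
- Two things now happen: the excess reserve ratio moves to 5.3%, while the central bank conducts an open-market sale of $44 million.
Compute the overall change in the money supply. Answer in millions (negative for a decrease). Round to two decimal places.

-98.60 million

Before: m₁ = (1 + 0.132) / (0.233 + 0.07 + 0.132) ≈ 2.602299, MB₁ = 194.2, so M₁ = 2.602299 × 194.2 ≈ 505.3665 million.
After: m₂ = (1 + 0.132) / (0.233 + 0.053 + 0.132) ≈ 2.708134, MB₂ = 194.2 − 44 = 150.2, so M₂ = 2.708134 × 150.2 ≈ 406.7617 million.
ΔM = M₂ − M₁ = 406.7617 − 505.3665 = -98.6048 million.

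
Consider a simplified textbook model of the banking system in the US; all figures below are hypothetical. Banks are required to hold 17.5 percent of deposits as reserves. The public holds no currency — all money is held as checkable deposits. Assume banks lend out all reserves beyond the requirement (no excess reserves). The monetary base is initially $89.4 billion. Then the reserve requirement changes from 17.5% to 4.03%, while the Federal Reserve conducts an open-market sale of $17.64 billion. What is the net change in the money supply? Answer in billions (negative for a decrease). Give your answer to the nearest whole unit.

$1270 billion

Before: m₁ = 1 / (0.175) ≈ 5.7143, MB₁ = 89.4, so M₁ = 5.7143 × 89.4 ≈ 510.8584 billion.
After: m₂ = 1 / (0.0403) ≈ 24.8139, MB₂ = 89.4 − 17.64 = 71.76, so M₂ = 24.8139 × 71.76 ≈ 1780.6455 billion.
ΔM = M₂ − M₁ = 1780.6455 − 510.8584 = 1269.7871 billion.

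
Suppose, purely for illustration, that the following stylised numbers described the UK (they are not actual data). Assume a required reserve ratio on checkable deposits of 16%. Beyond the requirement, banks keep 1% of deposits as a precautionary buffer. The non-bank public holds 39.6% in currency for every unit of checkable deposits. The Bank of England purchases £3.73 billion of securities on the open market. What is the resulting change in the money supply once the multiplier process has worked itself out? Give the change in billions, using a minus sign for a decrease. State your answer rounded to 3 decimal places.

£9.200 billion

The money multiplier is m = (1 + c) / (rr + e + c) = (1 + 0.396) / (0.16 + 0.01 + 0.396) ≈ 2.46643.
The purchase adds 3.73 billion of base, so ΔM = m × ΔMB = 2.46643 × (+3.73) ≈ 9.1998 billion.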